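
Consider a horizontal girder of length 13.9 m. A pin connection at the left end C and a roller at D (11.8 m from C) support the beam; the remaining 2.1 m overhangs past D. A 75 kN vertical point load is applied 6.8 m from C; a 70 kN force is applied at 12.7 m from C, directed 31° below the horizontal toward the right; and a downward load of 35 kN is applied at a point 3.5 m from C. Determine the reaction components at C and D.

ΣM about C: D_y·11.8 − 75·6.8 − 70·sin31°·12.7 − 35·3.5 = 0 → D_y = 1090.37/11.8 = 92.4042 ≈ 92.40 kN.
ΣF_y = 0: C_y + 92.4042 − 75 − 70·sin31° − 35 = 0 → C_y = 53.65 kN.
ΣF_x = 0: C_x + 70·cos31° = 0 → C_x = -60.00 kN.

C_x = -60.00 kN, C_y = 53.65 kN, D_y = 92.40 kN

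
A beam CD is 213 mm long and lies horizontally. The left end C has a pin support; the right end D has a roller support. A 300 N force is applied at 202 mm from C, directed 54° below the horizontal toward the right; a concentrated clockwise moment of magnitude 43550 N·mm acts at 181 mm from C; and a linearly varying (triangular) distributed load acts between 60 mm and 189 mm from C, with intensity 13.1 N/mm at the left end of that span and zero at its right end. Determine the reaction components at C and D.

C_x = -176.3 N, C_y = 244.4 N, D_y = 843.2 N

Resultant of the triangular load: ½ × 13.1 × 129 = 844.95 N, acting at 103 mm from C (one-third of the span from the peak).
Taking moments about C: D_y·213 − 300·sin54°·202 − 43550 − (½·13.1·129)·103 = 0 → D_y = 179606/213 = 843.221 ≈ 843.2 N.
ΣF_y = 0: C_y + 843.221 − 300·sin54° − ½·13.1·129 = 0 → C_y = 244.4 N.
ΣF_x = 0: C_x + 300·cos54° = 0 → C_x = -176.3 N.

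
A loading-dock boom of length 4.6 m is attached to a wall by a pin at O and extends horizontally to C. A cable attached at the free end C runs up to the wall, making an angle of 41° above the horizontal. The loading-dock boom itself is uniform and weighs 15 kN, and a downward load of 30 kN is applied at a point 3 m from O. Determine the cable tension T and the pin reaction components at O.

T = 41.25 kN, O_x = 31.13 kN, O_y = 17.93 kN

ΣM about O: T·sin41°·4.6 − 15·2.3 − 30·3 = 0 → T = 124.5/(4.6·0.656059) = 41.2542 ≈ 41.25 kN.
ΣF_x = 0: O_x − T·cos41° = 0 → O_x = 41.2542 × 0.75471 = 31.13 kN.
ΣF_y = 0: O_y + T·sin41° − 15 − 30 = 0 → O_y = 45 − 41.2542 × 0.656059 = 17.93 kN.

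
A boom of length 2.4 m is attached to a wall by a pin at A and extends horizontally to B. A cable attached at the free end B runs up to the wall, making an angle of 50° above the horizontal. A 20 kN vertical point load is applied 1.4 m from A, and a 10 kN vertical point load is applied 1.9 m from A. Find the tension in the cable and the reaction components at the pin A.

ΣM about A: T·sin50°·2.4 − 20·1.4 − 10·1.9 = 0 → T = 47/(2.4·0.766044) = 25.5642 ≈ 25.56 kN.
ΣF_x = 0: A_x − T·cos50° = 0 → A_x = 25.5642 × 0.642788 = 16.43 kN.
ΣF_y = 0: A_y + T·sin50° − 20 − 10 = 0 → A_y = 30 − 25.5642 × 0.766044 = 10.42 kN.

T = 25.56 kN, A_x = 16.43 kN, A_y = 10.42 kN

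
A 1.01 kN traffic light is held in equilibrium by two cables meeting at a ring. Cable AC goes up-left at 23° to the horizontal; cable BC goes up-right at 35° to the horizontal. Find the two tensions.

T_AC = 0.9756 kN, T_BC = 1.096 kN

ΣF_x = 0: −T_AC·cos23° + T_BC·cos35° = 0 → T_BC = 1.12373·T_AC.
ΣF_y = 0: T_AC·sin23° + T_BC·sin35° = 1.01.
Substitute: T_AC·(0.390731 + 1.12373·0.573576) = 1.01 → T_AC = 0.975586 ≈ 0.9756 kN.
Then T_BC = 1.12373 × 0.975586 = 1.096 kN.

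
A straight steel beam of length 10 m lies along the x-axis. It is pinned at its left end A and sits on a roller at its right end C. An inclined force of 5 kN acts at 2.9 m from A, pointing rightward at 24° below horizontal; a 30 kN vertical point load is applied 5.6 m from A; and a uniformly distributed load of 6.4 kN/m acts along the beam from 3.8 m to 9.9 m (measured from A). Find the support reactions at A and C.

Resultant of the distributed load: 6.4 × 6.1 = 39.04 kN at 6.85 m from A.
Taking moments about A: C_y·10 − 5·sin24°·2.9 − 30·5.6 − (6.4·6.1)·6.85 = 0 → C_y = 441.322/10 = 44.1322 ≈ 44.13 kN.
ΣF_y = 0: A_y + 44.1322 − 5·sin24° − 30 − 6.4·6.1 = 0 → A_y = 26.94 kN.
ΣF_x = 0: A_x + 5·cos24° = 0 → A_x = -4.568 kN.

A_x = -4.568 kN, A_y = 26.94 kN, C_y = 44.13 kN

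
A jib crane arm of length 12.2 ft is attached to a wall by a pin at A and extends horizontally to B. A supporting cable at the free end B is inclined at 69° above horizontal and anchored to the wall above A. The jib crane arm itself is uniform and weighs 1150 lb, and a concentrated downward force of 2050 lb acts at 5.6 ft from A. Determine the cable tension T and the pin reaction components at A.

T = 1624 lb, A_x = 581.9 lb, A_y = 1684 lb

ΣM about A: T·sin69°·12.2 − 1150·6.1 − 2050·5.6 = 0 → T = 18495/(12.2·0.93358) = 1623.84 ≈ 1624 lb.
ΣF_x = 0: A_x − T·cos69° = 0 → A_x = 1623.84 × 0.358368 = 581.9 lb.
ΣF_y = 0: A_y + T·sin69° − 1150 − 2050 = 0 → A_y = 3200 − 1623.84 × 0.93358 = 1684 lb.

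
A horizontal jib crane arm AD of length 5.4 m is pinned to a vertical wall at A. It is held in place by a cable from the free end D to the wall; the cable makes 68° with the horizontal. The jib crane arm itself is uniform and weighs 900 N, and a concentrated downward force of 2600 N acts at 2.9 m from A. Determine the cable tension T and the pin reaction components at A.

ΣM about A: T·sin68°·5.4 − 900·2.7 − 2600·2.9 = 0 → T = 9970/(5.4·0.927184) = 1991.29 ≈ 1991 N.
ΣF_x = 0: A_x − T·cos68° = 0 → A_x = 1991.29 × 0.374607 = 746.0 N.
ΣF_y = 0: A_y + T·sin68° − 900 − 2600 = 0 → A_y = 3500 − 1991.29 × 0.927184 = 1654 N.

T = 1991 N, A_x = 746.0 N, A_y = 1654 N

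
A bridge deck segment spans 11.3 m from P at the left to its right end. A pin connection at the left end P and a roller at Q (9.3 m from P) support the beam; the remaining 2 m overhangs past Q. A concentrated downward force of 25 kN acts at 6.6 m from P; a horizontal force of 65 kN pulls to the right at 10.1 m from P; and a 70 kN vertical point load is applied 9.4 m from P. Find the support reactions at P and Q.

P_x = -65.00 kN, P_y = 6.505 kN, Q_y = 88.49 kN

Moments about P: Q_y·9.3 − 25·6.6 − 70·9.4 = 0 → Q_y = 823/9.3 = 88.4946 ≈ 88.49 kN.
ΣF_y = 0: P_y + 88.4946 − 25 − 70 = 0 → P_y = 6.505 kN.
ΣF_x = 0: P_x + 65 = 0 → P_x = -65.00 kN.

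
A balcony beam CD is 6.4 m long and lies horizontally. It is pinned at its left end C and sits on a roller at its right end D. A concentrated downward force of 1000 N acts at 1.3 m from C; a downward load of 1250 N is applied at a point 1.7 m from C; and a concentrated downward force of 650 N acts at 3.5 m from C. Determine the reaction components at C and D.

C_x = 0, C_y = 2009 N, D_y = 890.6 N

Taking moments about C: D_y·6.4 − 1000·1.3 − 1250·1.7 − 650·3.5 = 0 → D_y = 5700/6.4 = 890.625 ≈ 890.6 N.
ΣF_y = 0: C_y + 890.625 − 1000 − 1250 − 650 = 0 → C_y = 2009 N.
ΣF_x = 0: no horizontal applied forces, so C_x = 0.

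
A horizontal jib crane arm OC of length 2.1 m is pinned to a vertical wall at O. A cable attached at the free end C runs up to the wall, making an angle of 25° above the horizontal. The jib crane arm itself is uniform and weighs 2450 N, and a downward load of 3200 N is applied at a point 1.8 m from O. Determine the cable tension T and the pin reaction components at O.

ΣM about O: T·sin25°·2.1 − 2450·1.05 − 3200·1.8 = 0 → T = 8332.5/(2.1·0.422618) = 9388.76 ≈ 9389 N.
ΣF_x = 0: O_x − T·cos25° = 0 → O_x = 9388.76 × 0.906308 = 8509 N.
ΣF_y = 0: O_y + T·sin25° − 2450 − 3200 = 0 → O_y = 5650 − 9388.76 × 0.422618 = 1682 N.

T = 9389 N, O_x = 8509 N, O_y = 1682 N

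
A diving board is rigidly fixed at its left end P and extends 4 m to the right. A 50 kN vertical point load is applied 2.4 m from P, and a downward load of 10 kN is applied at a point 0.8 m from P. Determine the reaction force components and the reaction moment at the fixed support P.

ΣF_x = 0: P_x = 0.
ΣF_y = 0: P_y − 50 − 10 = 0 → P_y = 60.00 kN.
ΣM about P: M_P − 50·2.4 − 10·0.8 = 0 → M_P = 128.0 kN·m.

P_x = 0, P_y = 60.00 kN, M_P = 128.0 kN·m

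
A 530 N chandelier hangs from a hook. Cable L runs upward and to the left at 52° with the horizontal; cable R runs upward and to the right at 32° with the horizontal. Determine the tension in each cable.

ΣF_x = 0: −T_L·cos52° + T_R·cos32° = 0 → T_R = 0.725975·T_L.
ΣF_y = 0: T_L·sin52° + T_R·sin32° = 530.
Substitute: T_L·(0.788011 + 0.725975·0.529919) = 530 → T_L = 451.941 ≈ 451.9 N.
Then T_R = 0.725975 × 451.941 = 328.1 N.

T_L = 451.9 N, T_R = 328.1 N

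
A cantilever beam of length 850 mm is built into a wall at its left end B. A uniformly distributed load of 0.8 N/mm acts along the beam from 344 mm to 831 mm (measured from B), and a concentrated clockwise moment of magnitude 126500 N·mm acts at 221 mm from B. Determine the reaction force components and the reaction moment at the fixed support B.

Resultant of the distributed load: 0.8 × 487 = 389.6 N at 587.5 mm from B.
ΣF_x = 0: B_x = 0.
ΣF_y = 0: B_y − 0.8·487 = 0 → B_y = 389.6 N.
ΣM about B: M_B − (0.8·487)·587.5 − 126500 = 0 → M_B = 355400 N·mm.

B_x = 0, B_y = 389.6 N, M_B = 355400 N·mm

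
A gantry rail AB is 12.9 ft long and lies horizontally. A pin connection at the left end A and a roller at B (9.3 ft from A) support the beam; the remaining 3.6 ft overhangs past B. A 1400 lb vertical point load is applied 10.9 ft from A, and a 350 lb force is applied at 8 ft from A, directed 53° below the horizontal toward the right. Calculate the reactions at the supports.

A_x = -210.6 lb, A_y = -201.8 lb, B_y = 1881 lb

ΣM about A: B_y·9.3 − 1400·10.9 − 350·sin53°·8 = 0 → B_y = 17496.2/9.3 = 1881.31 ≈ 1881 lb.
ΣF_y = 0: A_y + 1881.31 − 1400 − 350·sin53° = 0 → A_y = -201.8 lb.
ΣF_x = 0: A_x + 350·cos53° = 0 → A_x = -210.6 lb.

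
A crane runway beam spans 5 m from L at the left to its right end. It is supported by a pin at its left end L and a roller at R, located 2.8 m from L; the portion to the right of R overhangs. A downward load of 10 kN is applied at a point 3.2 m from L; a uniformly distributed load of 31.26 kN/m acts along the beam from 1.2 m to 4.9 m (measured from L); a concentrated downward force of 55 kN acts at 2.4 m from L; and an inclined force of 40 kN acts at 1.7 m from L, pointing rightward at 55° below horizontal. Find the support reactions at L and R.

L_x = -22.94 kN, L_y = 8.974 kN, R_y = 204.5 kN

Resultant of the distributed load: 31.26 × 3.7 = 115.662 kN at 3.05 m from L.
Taking moments about L: R_y·2.8 − 10·3.2 − (31.26·3.7)·3.05 − 55·2.4 − 40·sin55°·1.7 = 0 → R_y = 572.471/2.8 = 204.454 ≈ 204.5 kN.
ΣF_y = 0: L_y + 204.454 − 10 − 31.26·3.7 − 55 − 40·sin55° = 0 → L_y = 8.974 kN.
ΣF_x = 0: L_x + 40·cos55° = 0 → L_x = -22.94 kN.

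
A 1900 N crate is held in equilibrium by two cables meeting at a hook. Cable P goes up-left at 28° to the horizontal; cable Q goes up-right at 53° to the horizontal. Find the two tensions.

T_P = 1158 N, T_Q = 1699 N

ΣF_x = 0: −T_P·cos28° + T_Q·cos53° = 0 → T_Q = 1.46714·T_P.
ΣF_y = 0: T_P·sin28° + T_Q·sin53° = 1900.
Substitute: T_P·(0.469472 + 1.46714·0.798636) = 1900 → T_P = 1157.7 ≈ 1158 N.
Then T_Q = 1.46714 × 1157.7 = 1699 N.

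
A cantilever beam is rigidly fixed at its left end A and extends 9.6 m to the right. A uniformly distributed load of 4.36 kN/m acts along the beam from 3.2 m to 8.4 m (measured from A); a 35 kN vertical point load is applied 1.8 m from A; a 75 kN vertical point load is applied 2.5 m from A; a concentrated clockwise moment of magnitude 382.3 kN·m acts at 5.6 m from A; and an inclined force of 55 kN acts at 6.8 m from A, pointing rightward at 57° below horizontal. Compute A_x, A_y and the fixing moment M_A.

Resultant of the distributed load: 4.36 × 5.2 = 22.672 kN at 5.8 m from A.
ΣF_x = 0: A_x + 55·cos57° = 0 → A_x = -29.96 kN.
ΣF_y = 0: A_y − 4.36·5.2 − 35 − 75 − 55·sin57° = 0 → A_y = 178.8 kN.
ΣM about A: M_A − (4.36·5.2)·5.8 − 35·1.8 − 75·2.5 − 382.3 − 55·sin57°·6.8 = 0 → M_A = 1078 kN·m.

A_x = -29.96 kN, A_y = 178.8 kN, M_A = 1078 kN·m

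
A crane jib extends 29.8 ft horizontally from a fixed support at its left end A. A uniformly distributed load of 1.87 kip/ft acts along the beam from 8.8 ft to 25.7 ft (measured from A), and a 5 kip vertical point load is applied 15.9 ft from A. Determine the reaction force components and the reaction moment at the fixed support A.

A_x = 0, A_y = 36.60 kip, M_A = 624.7 kip·ft

Resultant of the distributed load: 1.87 × 16.9 = 31.603 kip at 17.25 ft from A.
ΣF_x = 0: A_x = 0.
ΣF_y = 0: A_y − 1.87·16.9 − 5 = 0 → A_y = 36.60 kip.
ΣM about A: M_A − (1.87·16.9)·17.25 − 5·15.9 = 0 → M_A = 624.7 kip·ft.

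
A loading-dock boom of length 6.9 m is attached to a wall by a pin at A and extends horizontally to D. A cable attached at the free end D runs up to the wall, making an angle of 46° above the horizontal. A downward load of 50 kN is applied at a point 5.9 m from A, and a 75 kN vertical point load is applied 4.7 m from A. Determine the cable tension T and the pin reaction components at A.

T = 130.5 kN, A_x = 90.62 kN, A_y = 31.16 kN

ΣM about A: T·sin46°·6.9 − 50·5.9 − 75·4.7 = 0 → T = 647.5/(6.9·0.71934) = 130.454 ≈ 130.5 kN.
ΣF_x = 0: A_x − T·cos46° = 0 → A_x = 130.454 × 0.694658 = 90.62 kN.
ΣF_y = 0: A_y + T·sin46° − 50 − 75 = 0 → A_y = 125 − 130.454 × 0.71934 = 31.16 kN.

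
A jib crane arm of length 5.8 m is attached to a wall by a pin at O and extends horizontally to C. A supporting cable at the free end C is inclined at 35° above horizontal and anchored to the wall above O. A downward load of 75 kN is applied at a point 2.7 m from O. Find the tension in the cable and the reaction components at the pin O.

ΣM about O: T·sin35°·5.8 − 75·2.7 = 0 → T = 202.5/(5.8·0.573576) = 60.8704 ≈ 60.87 kN.
ΣF_x = 0: O_x − T·cos35° = 0 → O_x = 60.8704 × 0.819152 = 49.86 kN.
ΣF_y = 0: O_y + T·sin35° − 75 = 0 → O_y = 75 − 60.8704 × 0.573576 = 40.09 kN.

T = 60.87 kN, O_x = 49.86 kN, O_y = 40.09 kN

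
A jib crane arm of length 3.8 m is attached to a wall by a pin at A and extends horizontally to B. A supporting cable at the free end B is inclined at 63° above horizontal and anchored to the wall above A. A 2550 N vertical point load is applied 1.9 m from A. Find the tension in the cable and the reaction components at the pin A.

T = 1431 N, A_x = 649.6 N, A_y = 1275 N

ΣM about A: T·sin63°·3.8 − 2550·1.9 = 0 → T = 4845/(3.8·0.891007) = 1430.97 ≈ 1431 N.
ΣF_x = 0: A_x − T·cos63° = 0 → A_x = 1430.97 × 0.45399 = 649.6 N.
ΣF_y = 0: A_y + T·sin63° − 2550 = 0 → A_y = 2550 − 1430.97 × 0.891007 = 1275 N.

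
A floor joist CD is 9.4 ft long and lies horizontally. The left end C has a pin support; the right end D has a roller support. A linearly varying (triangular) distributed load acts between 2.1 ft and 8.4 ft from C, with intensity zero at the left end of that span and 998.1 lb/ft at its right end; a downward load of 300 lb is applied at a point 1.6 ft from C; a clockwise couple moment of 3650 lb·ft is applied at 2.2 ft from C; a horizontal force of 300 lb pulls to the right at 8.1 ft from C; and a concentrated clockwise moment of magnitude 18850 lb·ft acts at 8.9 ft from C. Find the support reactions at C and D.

C_x = -300.0 lb, C_y = -1108 lb, D_y = 4552 lb

Resultant of the triangular load: ½ × 998.1 × 6.3 = 3144.015 lb, acting at 6.3 ft from C (one-third of the span from the peak).
Taking moments about C: D_y·9.4 − (½·998.1·6.3)·6.3 − 300·1.6 − 3650 − 18850 = 0 → D_y = 42787.2945/9.4 = 4551.84 ≈ 4552 lb.
ΣF_y = 0: C_y + 4551.84 − ½·998.1·6.3 − 300 = 0 → C_y = -1108 lb.
ΣF_x = 0: C_x + 300 = 0 → C_x = -300.0 lb.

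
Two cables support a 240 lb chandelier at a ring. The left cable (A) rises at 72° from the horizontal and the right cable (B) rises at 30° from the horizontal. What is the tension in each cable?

ΣF_x = 0: −T_A·cos72° + T_B·cos30° = 0 → T_B = 0.356822·T_A.
ΣF_y = 0: T_A·sin72° + T_B·sin30° = 240.
Substitute: T_A·(0.951057 + 0.356822·0.5) = 240 → T_A = 212.489 ≈ 212.5 lb.
Then T_B = 0.356822 × 212.489 = 75.82 lb.

T_A = 212.5 lb, T_B = 75.82 lb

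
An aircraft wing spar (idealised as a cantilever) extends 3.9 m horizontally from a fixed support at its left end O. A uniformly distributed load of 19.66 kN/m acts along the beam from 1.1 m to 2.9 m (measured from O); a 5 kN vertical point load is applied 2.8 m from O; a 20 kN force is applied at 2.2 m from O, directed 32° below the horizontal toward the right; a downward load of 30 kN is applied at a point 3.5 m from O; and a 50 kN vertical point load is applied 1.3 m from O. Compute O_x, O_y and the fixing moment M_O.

O_x = -16.96 kN, O_y = 131.0 kN, M_O = 278.1 kN·m

Resultant of the distributed load: 19.66 × 1.8 = 35.388 kN at 2 m from O.
ΣF_x = 0: O_x + 20·cos32° = 0 → O_x = -16.96 kN.
ΣF_y = 0: O_y − 19.66·1.8 − 5 − 20·sin32° − 30 − 50 = 0 → O_y = 131.0 kN.
ΣM about O: M_O − (19.66·1.8)·2 − 5·2.8 − 20·sin32°·2.2 − 30·3.5 − 50·1.3 = 0 → M_O = 278.1 kN·m.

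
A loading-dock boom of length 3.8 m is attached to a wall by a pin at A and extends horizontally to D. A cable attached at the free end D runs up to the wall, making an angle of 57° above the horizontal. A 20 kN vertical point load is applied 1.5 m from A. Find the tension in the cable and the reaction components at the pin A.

T = 9.413 kN, A_x = 5.127 kN, A_y = 12.11 kN

ΣM about A: T·sin57°·3.8 − 20·1.5 = 0 → T = 30/(3.8·0.838671) = 9.41339 ≈ 9.413 kN.
ΣF_x = 0: A_x − T·cos57° = 0 → A_x = 9.41339 × 0.544639 = 5.127 kN.
ΣF_y = 0: A_y + T·sin57° − 20 = 0 → A_y = 20 − 9.41339 × 0.838671 = 12.11 kN.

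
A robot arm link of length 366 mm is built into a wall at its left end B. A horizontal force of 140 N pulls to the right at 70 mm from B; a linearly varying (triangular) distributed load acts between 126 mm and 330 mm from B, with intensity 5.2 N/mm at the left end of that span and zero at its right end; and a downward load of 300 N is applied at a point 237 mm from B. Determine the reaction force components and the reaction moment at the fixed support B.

B_x = -140.0 N, B_y = 830.4 N, M_B = 174000 N·mm

Resultant of the triangular load: ½ × 5.2 × 204 = 530.4 N, acting at 194 mm from B (one-third of the span from the peak).
ΣF_x = 0: B_x + 140 = 0 → B_x = -140.0 N.
ΣF_y = 0: B_y − ½·5.2·204 − 300 = 0 → B_y = 830.4 N.
ΣM about B: M_B − (½·5.2·204)·194 − 300·237 = 0 → M_B = 174000 N·mm.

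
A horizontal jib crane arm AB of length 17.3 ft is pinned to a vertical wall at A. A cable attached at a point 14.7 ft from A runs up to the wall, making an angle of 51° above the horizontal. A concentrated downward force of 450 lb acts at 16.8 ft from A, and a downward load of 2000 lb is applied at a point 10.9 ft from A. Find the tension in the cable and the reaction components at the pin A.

ΣM about A: T·sin51°·14.7 − 450·16.8 − 2000·10.9 = 0 → T = 29360/(14.7·0.777146) = 2570.02 ≈ 2570 lb.
ΣF_x = 0: A_x − T·cos51° = 0 → A_x = 2570.02 × 0.62932 = 1617 lb.
ΣF_y = 0: A_y + T·sin51° − 450 − 2000 = 0 → A_y = 2450 − 2570.02 × 0.777146 = 452.7 lb.

T = 2570 lb, A_x = 1617 lb, A_y = 452.7 lb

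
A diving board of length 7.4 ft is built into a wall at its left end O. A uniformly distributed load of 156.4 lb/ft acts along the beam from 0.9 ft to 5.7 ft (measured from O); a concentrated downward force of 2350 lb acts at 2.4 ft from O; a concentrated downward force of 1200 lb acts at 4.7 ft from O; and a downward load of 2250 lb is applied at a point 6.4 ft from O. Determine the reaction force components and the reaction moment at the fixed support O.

Resultant of the distributed load: 156.4 × 4.8 = 750.72 lb at 3.3 ft from O.
ΣF_x = 0: O_x = 0.
ΣF_y = 0: O_y − 156.4·4.8 − 2350 − 1200 − 2250 = 0 → O_y = 6551 lb.
ΣM about O: M_O − (156.4·4.8)·3.3 − 2350·2.4 − 1200·4.7 − 2250·6.4 = 0 → M_O = 28160 lb·ft.

O_x = 0, O_y = 6551 lb, M_O = 28160 lb·ft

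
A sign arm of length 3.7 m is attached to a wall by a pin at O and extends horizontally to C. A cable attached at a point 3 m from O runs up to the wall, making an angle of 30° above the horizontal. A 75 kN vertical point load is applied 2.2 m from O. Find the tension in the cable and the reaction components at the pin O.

ΣM about O: T·sin30°·3 − 75·2.2 = 0 → T = 165/(3·0.5) = 110.0 kN.
ΣF_x = 0: O_x − T·cos30° = 0 → O_x = 110 × 0.866025 = 95.26 kN.
ΣF_y = 0: O_y + T·sin30° − 75 = 0 → O_y = 75 − 110 × 0.5 = 20.00 kN.

T = 110.0 kN, O_x = 95.26 kN, O_y = 20.00 kN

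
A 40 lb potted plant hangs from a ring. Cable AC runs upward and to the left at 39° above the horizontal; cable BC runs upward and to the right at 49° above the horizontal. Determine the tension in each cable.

T_AC = 26.26 lb, T_BC = 31.10 lb

ΣF_x = 0: −T_AC·cos39° + T_BC·cos49° = 0 → T_BC = 1.18457·T_AC.
ΣF_y = 0: T_AC·sin39° + T_BC·sin49° = 40.
Substitute: T_AC·(0.62932 + 1.18457·0.75471) = 40 → T_AC = 26.2583 ≈ 26.26 lb.
Then T_BC = 1.18457 × 26.2583 = 31.10 lb.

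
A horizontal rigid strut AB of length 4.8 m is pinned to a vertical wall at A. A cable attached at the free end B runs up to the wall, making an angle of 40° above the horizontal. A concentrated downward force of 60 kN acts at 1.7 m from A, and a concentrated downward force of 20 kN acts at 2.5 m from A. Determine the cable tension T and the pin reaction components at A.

ΣM about A: T·sin40°·4.8 − 60·1.7 − 20·2.5 = 0 → T = 152/(4.8·0.642788) = 49.2646 ≈ 49.26 kN.
ΣF_x = 0: A_x − T·cos40° = 0 → A_x = 49.2646 × 0.766044 = 37.74 kN.
ΣF_y = 0: A_y + T·sin40° − 60 − 20 = 0 → A_y = 80 − 49.2646 × 0.642788 = 48.33 kN.

T = 49.26 kN, A_x = 37.74 kN, A_y = 48.33 kN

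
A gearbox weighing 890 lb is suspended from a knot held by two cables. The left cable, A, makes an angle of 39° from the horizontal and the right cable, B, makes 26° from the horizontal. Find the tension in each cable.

ΣF_x = 0: −T_A·cos39° + T_B·cos26° = 0 → T_B = 0.864654·T_A.
ΣF_y = 0: T_A·sin39° + T_B·sin26° = 890.
Substitute: T_A·(0.62932 + 0.864654·0.438371) = 890 → T_A = 882.622 ≈ 882.6 lb.
Then T_B = 0.864654 × 882.622 = 763.2 lb.

T_A = 882.6 lb, T_B = 763.2 lb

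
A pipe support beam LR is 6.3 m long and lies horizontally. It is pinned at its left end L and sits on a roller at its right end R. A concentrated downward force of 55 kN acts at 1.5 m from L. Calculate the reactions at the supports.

Moments about L: R_y·6.3 − 55·1.5 = 0 → R_y = 82.5/6.3 = 13.0952 ≈ 13.10 kN.
ΣF_y = 0: L_y + 13.0952 − 55 = 0 → L_y = 41.90 kN.
ΣF_x = 0: no horizontal applied forces, so L_x = 0.

L_x = 0, L_y = 41.90 kN, R_y = 13.10 kN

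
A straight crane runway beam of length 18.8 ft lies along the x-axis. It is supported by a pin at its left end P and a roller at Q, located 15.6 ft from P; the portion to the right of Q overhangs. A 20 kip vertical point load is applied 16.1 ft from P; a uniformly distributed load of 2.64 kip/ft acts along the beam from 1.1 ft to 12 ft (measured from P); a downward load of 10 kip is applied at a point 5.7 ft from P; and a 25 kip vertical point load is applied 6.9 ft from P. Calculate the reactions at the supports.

Resultant of the distributed load: 2.64 × 10.9 = 28.776 kip at 6.55 ft from P.
Taking moments about P: Q_y·15.6 − 20·16.1 − (2.64·10.9)·6.55 − 10·5.7 − 25·6.9 = 0 → Q_y = 739.9828/15.6 = 47.4348 ≈ 47.43 kip.
ΣF_y = 0: P_y + 47.4348 − 20 − 2.64·10.9 − 10 − 25 = 0 → P_y = 36.34 kip.
ΣF_x = 0: no horizontal applied forces, so P_x = 0.

P_x = 0, P_y = 36.34 kip, Q_y = 47.43 kip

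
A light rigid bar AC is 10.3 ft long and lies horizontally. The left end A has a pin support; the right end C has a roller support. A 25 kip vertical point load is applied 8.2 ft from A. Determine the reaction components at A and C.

A_x = 0, A_y = 5.097 kip, C_y = 19.90 kip

Taking moments about A: C_y·10.3 − 25·8.2 = 0 → C_y = 205/10.3 = 19.9029 ≈ 19.90 kip.
ΣF_y = 0: A_y + 19.9029 − 25 = 0 → A_y = 5.097 kip.
ΣF_x = 0: no horizontal applied forces, so A_x = 0.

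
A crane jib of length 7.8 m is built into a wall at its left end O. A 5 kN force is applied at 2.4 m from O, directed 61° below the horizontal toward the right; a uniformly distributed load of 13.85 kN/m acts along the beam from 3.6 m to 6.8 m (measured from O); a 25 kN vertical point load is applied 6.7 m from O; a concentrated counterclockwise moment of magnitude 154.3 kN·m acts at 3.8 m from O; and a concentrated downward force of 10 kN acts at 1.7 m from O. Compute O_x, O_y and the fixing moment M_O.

O_x = -2.424 kN, O_y = 83.69 kN, M_O = 271.2 kN·m

Resultant of the distributed load: 13.85 × 3.2 = 44.32 kN at 5.2 m from O.
ΣF_x = 0: O_x + 5·cos61° = 0 → O_x = -2.424 kN.
ΣF_y = 0: O_y − 5·sin61° − 13.85·3.2 − 25 − 10 = 0 → O_y = 83.69 kN.
ΣM about O: M_O − 5·sin61°·2.4 − (13.85·3.2)·5.2 − 25·6.7 + 154.3 − 10·1.7 = 0 → M_O = 271.2 kN·m.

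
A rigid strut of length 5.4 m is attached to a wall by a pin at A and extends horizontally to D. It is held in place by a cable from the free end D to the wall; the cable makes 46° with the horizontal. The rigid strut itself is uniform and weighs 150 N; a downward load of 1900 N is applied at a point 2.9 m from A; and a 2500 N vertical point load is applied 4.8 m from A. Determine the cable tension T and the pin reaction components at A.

ΣM about A: T·sin46°·5.4 − 150·2.7 − 1900·2.9 − 2500·4.8 = 0 → T = 17915/(5.4·0.71934) = 4612 N.
ΣF_x = 0: A_x − T·cos46° = 0 → A_x = 4612 × 0.694658 = 3204 N.
ΣF_y = 0: A_y + T·sin46° − 150 − 1900 − 2500 = 0 → A_y = 4550 − 4612 × 0.71934 = 1232 N.

T = 4612 N, A_x = 3204 N, A_y = 1232 N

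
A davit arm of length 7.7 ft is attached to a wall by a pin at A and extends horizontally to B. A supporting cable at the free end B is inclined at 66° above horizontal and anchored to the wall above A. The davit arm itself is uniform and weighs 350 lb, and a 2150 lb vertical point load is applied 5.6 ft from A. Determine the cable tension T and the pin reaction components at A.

T = 1903 lb, A_x = 774.1 lb, A_y = 761.4 lb

ΣM about A: T·sin66°·7.7 − 350·3.85 − 2150·5.6 = 0 → T = 13387.5/(7.7·0.913545) = 1903.18 ≈ 1903 lb.
ΣF_x = 0: A_x − T·cos66° = 0 → A_x = 1903.18 × 0.406737 = 774.1 lb.
ΣF_y = 0: A_y + T·sin66° − 350 − 2150 = 0 → A_y = 2500 − 1903.18 × 0.913545 = 761.4 lb.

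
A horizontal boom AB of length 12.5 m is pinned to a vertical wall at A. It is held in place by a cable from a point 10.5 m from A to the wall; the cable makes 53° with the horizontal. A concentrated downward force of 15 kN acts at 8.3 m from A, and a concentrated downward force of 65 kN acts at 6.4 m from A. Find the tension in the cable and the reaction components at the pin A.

T = 64.46 kN, A_x = 38.79 kN, A_y = 28.52 kN

ΣM about A: T·sin53°·10.5 − 15·8.3 − 65·6.4 = 0 → T = 540.5/(10.5·0.798636) = 64.4551 ≈ 64.46 kN.
ΣF_x = 0: A_x − T·cos53° = 0 → A_x = 64.4551 × 0.601815 = 38.79 kN.
ΣF_y = 0: A_y + T·sin53° − 15 − 65 = 0 → A_y = 80 − 64.4551 × 0.798636 = 28.52 kN.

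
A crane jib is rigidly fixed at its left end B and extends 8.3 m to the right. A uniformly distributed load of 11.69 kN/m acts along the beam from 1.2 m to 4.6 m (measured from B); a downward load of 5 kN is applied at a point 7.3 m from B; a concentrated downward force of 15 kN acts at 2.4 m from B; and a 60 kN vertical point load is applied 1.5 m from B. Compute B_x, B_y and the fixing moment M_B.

Resultant of the distributed load: 11.69 × 3.4 = 39.746 kN at 2.9 m from B.
ΣF_x = 0: B_x = 0.
ΣF_y = 0: B_y − 11.69·3.4 − 5 − 15 − 60 = 0 → B_y = 119.7 kN.
ΣM about B: M_B − (11.69·3.4)·2.9 − 5·7.3 − 15·2.4 − 60·1.5 = 0 → M_B = 277.8 kN·m.

B_x = 0, B_y = 119.7 kN, M_B = 277.8 kN·m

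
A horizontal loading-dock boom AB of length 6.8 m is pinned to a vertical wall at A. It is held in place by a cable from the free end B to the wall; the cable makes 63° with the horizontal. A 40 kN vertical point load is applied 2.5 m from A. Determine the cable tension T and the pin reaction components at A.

T = 16.50 kN, A_x = 7.493 kN, A_y = 25.29 kN

ΣM about A: T·sin63°·6.8 − 40·2.5 = 0 → T = 100/(6.8·0.891007) = 16.5048 ≈ 16.50 kN.
ΣF_x = 0: A_x − T·cos63° = 0 → A_x = 16.5048 × 0.45399 = 7.493 kN.
ΣF_y = 0: A_y + T·sin63° − 40 = 0 → A_y = 40 − 16.5048 × 0.891007 = 25.29 kN.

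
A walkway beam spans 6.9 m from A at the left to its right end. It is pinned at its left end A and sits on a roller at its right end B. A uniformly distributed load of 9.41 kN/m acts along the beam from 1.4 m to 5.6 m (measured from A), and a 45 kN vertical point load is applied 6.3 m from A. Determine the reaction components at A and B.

A_x = 0, A_y = 23.39 kN, B_y = 61.13 kN

Resultant of the distributed load: 9.41 × 4.2 = 39.522 kN at 3.5 m from A.
Moments about A: B_y·6.9 − (9.41·4.2)·3.5 − 45·6.3 = 0 → B_y = 421.827/6.9 = 61.1343 ≈ 61.13 kN.
ΣF_y = 0: A_y + 61.1343 − 9.41·4.2 − 45 = 0 → A_y = 23.39 kN.
ΣF_x = 0: no horizontal applied forces, so A_x = 0.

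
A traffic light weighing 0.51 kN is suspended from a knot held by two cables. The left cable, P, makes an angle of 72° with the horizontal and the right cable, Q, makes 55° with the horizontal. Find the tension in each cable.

ΣF_x = 0: −T_P·cos72° + T_Q·cos55° = 0 → T_Q = 0.538755·T_P.
ΣF_y = 0: T_P·sin72° + T_Q·sin55° = 0.51.
Substitute: T_P·(0.951057 + 0.538755·0.819152) = 0.51 → T_P = 0.36628 ≈ 0.3663 kN.
Then T_Q = 0.538755 × 0.36628 = 0.1973 kN.

T_P = 0.3663 kN, T_Q = 0.1973 kN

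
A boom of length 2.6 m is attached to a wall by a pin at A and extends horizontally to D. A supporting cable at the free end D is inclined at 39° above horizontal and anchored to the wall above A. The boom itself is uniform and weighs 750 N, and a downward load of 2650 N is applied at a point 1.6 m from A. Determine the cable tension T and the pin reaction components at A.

T = 3187 N, A_x = 2477 N, A_y = 1394 N

ΣM about A: T·sin39°·2.6 − 750·1.3 − 2650·1.6 = 0 → T = 5215/(2.6·0.62932) = 3187.2 ≈ 3187 N.
ΣF_x = 0: A_x − T·cos39° = 0 → A_x = 3187.2 × 0.777146 = 2477 N.
ΣF_y = 0: A_y + T·sin39° − 750 − 2650 = 0 → A_y = 3400 − 3187.2 × 0.62932 = 1394 N.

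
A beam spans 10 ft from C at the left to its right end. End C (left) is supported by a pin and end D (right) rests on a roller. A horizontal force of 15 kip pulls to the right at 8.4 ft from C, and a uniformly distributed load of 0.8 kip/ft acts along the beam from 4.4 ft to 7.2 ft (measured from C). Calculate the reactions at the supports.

C_x = -15.00 kip, C_y = 0.9408 kip, D_y = 1.299 kip

Resultant of the distributed load: 0.8 × 2.8 = 2.24 kip at 5.8 ft from C.
Moments about C: D_y·10 − (0.8·2.8)·5.8 = 0 → D_y = 12.992/10 = 1.2992 ≈ 1.299 kip.
ΣF_y = 0: C_y + 1.2992 − 0.8·2.8 = 0 → C_y = 0.9408 kip.
ΣF_x = 0: C_x + 15 = 0 → C_x = -15.00 kip.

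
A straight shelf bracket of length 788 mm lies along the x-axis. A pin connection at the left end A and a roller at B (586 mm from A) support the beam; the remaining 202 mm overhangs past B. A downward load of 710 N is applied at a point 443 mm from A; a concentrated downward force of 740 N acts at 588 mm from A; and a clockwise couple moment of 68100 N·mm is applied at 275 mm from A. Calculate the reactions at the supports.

A_x = 0, A_y = 54.52 N, B_y = 1395 N

ΣM about A: B_y·586 − 710·443 − 740·588 − 68100 = 0 → B_y = 817750/586 = 1395.48 ≈ 1395 N.
ΣF_y = 0: A_y + 1395.48 − 710 − 740 = 0 → A_y = 54.52 N.
ΣF_x = 0: no horizontal applied forces, so A_x = 0.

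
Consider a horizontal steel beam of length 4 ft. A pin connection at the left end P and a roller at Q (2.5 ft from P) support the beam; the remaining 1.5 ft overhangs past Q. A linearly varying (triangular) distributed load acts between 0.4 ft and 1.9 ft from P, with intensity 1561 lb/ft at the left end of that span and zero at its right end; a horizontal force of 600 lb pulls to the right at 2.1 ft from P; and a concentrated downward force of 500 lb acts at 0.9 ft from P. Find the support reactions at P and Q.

Resultant of the triangular load: ½ × 1561 × 1.5 = 1170.75 lb, acting at 0.9 ft from P (one-third of the span from the peak).
Moments about P: Q_y·2.5 − (½·1561·1.5)·0.9 − 500·0.9 = 0 → Q_y = 1503.675/2.5 = 601.47 ≈ 601.5 lb.
ΣF_y = 0: P_y + 601.47 − ½·1561·1.5 − 500 = 0 → P_y = 1069 lb.
ΣF_x = 0: P_x + 600 = 0 → P_x = -600.0 lb.

P_x = -600.0 lb, P_y = 1069 lb, Q_y = 601.5 lb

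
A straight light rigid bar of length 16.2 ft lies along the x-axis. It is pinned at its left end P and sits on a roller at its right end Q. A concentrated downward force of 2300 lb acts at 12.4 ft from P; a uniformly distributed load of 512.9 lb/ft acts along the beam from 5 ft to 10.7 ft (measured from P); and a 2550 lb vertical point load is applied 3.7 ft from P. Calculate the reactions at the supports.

P_x = 0, P_y = 4014 lb, Q_y = 3760 lb

Resultant of the distributed load: 512.9 × 5.7 = 2923.53 lb at 7.85 ft from P.
ΣM about P: Q_y·16.2 − 2300·12.4 − (512.9·5.7)·7.85 − 2550·3.7 = 0 → Q_y = 60904.7105/16.2 = 3759.55 ≈ 3760 lb.
ΣF_y = 0: P_y + 3759.55 − 2300 − 512.9·5.7 − 2550 = 0 → P_y = 4014 lb.
ΣF_x = 0: no horizontal applied forces, so P_x = 0.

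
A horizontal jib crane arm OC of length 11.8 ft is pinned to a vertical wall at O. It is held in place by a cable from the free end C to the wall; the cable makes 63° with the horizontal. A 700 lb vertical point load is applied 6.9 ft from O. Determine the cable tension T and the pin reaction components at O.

T = 459.4 lb, O_x = 208.6 lb, O_y = 290.7 lb

ΣM about O: T·sin63°·11.8 − 700·6.9 = 0 → T = 4830/(11.8·0.891007) = 459.393 ≈ 459.4 lb.
ΣF_x = 0: O_x − T·cos63° = 0 → O_x = 459.393 × 0.45399 = 208.6 lb.
ΣF_y = 0: O_y + T·sin63° − 700 = 0 → O_y = 700 − 459.393 × 0.891007 = 290.7 lb.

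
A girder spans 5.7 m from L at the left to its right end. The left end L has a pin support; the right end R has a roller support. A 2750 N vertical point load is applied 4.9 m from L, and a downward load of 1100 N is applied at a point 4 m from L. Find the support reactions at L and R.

ΣM about L: R_y·5.7 − 2750·4.9 − 1100·4 = 0 → R_y = 17875/5.7 = 3135.96 ≈ 3136 N.
ΣF_y = 0: L_y + 3135.96 − 2750 − 1100 = 0 → L_y = 714.0 N.
ΣF_x = 0: no horizontal applied forces, so L_x = 0.

L_x = 0, L_y = 714.0 N, R_y = 3136 N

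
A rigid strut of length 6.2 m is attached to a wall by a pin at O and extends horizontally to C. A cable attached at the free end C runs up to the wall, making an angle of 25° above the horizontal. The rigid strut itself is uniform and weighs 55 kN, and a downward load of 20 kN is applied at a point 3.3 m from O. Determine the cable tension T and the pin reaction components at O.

T = 90.26 kN, O_x = 81.80 kN, O_y = 36.85 kN

ΣM about O: T·sin25°·6.2 − 55·3.1 − 20·3.3 = 0 → T = 236.5/(6.2·0.422618) = 90.2592 ≈ 90.26 kN.
ΣF_x = 0: O_x − T·cos25° = 0 → O_x = 90.2592 × 0.906308 = 81.80 kN.
ΣF_y = 0: O_y + T·sin25° − 55 − 20 = 0 → O_y = 75 − 90.2592 × 0.422618 = 36.85 kN.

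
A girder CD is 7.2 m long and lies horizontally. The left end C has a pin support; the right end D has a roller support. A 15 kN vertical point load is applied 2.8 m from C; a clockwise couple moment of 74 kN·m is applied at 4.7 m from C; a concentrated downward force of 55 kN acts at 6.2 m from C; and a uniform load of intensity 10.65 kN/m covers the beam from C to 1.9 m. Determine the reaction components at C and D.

C_x = 0, C_y = 24.09 kN, D_y = 66.14 kN

Resultant of the distributed load: 10.65 × 1.9 = 20.235 kN at 0.95 m from C.
ΣM about C: D_y·7.2 − 15·2.8 − 74 − 55·6.2 − (10.65·1.9)·0.95 = 0 → D_y = 476.22325/7.2 = 66.1421 ≈ 66.14 kN.
ΣF_y = 0: C_y + 66.1421 − 15 − 55 − 10.65·1.9 = 0 → C_y = 24.09 kN.
ΣF_x = 0: no horizontal applied forces, so C_x = 0.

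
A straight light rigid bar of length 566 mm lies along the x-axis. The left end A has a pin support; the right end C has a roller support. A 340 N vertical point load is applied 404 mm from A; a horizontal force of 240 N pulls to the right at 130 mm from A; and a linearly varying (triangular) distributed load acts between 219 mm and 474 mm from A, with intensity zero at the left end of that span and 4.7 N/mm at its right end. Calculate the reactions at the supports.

A_x = -240.0 N, A_y = 284.7 N, C_y = 654.5 N

Resultant of the triangular load: ½ × 4.7 × 255 = 599.25 N, acting at 389 mm from A (one-third of the span from the peak).
ΣM about A: C_y·566 − 340·404 − (½·4.7·255)·389 = 0 → C_y = 370468.25/566 = 654.538 ≈ 654.5 N.
ΣF_y = 0: A_y + 654.538 − 340 − ½·4.7·255 = 0 → A_y = 284.7 N.
ΣF_x = 0: A_x + 240 = 0 → A_x = -240.0 N.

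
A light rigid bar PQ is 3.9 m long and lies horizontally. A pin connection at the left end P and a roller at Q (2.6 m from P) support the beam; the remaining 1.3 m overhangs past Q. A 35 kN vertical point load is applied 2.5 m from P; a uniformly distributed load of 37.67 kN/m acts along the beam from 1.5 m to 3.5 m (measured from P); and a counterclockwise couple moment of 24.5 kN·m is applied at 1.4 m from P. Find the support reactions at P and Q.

P_x = 0, P_y = 13.67 kN, Q_y = 96.67 kN

Resultant of the distributed load: 37.67 × 2 = 75.34 kN at 2.5 m from P.
ΣM about P: Q_y·2.6 − 35·2.5 − (37.67·2)·2.5 + 24.5 = 0 → Q_y = 251.35/2.6 = 96.6731 ≈ 96.67 kN.
ΣF_y = 0: P_y + 96.6731 − 35 − 37.67·2 = 0 → P_y = 13.67 kN.
ΣF_x = 0: no horizontal applied forces, so P_x = 0.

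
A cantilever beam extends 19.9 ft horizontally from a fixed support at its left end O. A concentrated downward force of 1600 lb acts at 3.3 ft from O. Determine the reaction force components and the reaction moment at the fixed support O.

ΣF_x = 0: O_x = 0.
ΣF_y = 0: O_y − 1600 = 0 → O_y = 1600 lb.
ΣM about O: M_O − 1600·3.3 = 0 → M_O = 5280 lb·ft.

O_x = 0, O_y = 1600 lb, M_O = 5280 lb·ft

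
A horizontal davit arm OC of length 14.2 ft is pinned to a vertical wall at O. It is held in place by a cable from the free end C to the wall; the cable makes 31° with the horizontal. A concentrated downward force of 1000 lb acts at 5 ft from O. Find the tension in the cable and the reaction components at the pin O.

T = 683.7 lb, O_x = 586.0 lb, O_y = 647.9 lb

ΣM about O: T·sin31°·14.2 − 1000·5 = 0 → T = 5000/(14.2·0.515038) = 683.663 ≈ 683.7 lb.
ΣF_x = 0: O_x − T·cos31° = 0 → O_x = 683.663 × 0.857167 = 586.0 lb.
ΣF_y = 0: O_y + T·sin31° − 1000 = 0 → O_y = 1000 − 683.663 × 0.515038 = 647.9 lb.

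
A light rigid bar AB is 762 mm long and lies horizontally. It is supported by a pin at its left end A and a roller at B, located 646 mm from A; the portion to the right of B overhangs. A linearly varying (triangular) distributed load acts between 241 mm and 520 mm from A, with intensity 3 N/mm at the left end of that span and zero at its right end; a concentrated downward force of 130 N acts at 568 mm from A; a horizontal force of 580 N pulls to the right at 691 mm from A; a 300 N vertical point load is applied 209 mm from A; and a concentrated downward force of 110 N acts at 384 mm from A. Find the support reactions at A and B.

Resultant of the triangular load: ½ × 3 × 279 = 418.5 N, acting at 334 mm from A (one-third of the span from the peak).
ΣM about A: B_y·646 − (½·3·279)·334 − 130·568 − 300·209 − 110·384 = 0 → B_y = 318559/646 = 493.125 ≈ 493.1 N.
ΣF_y = 0: A_y + 493.125 − ½·3·279 − 130 − 300 − 110 = 0 → A_y = 465.4 N.
ΣF_x = 0: A_x + 580 = 0 → A_x = -580.0 N.

A_x = -580.0 N, A_y = 465.4 N, B_y = 493.1 N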